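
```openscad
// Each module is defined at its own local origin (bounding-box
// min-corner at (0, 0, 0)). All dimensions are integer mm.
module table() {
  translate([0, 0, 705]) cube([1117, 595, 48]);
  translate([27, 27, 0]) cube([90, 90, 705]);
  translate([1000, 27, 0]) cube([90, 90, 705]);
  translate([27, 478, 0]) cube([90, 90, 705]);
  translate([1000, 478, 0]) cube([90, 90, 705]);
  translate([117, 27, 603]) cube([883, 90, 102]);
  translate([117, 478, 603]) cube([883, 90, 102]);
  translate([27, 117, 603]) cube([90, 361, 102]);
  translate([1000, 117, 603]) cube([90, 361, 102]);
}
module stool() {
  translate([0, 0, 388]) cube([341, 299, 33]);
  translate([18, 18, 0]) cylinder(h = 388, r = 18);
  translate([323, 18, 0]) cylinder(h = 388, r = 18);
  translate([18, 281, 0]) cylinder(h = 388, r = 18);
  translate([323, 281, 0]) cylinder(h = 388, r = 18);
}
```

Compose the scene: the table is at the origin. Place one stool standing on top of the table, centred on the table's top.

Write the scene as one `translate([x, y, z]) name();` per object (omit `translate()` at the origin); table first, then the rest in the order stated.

table();
translate([388, 148, 753]) stool();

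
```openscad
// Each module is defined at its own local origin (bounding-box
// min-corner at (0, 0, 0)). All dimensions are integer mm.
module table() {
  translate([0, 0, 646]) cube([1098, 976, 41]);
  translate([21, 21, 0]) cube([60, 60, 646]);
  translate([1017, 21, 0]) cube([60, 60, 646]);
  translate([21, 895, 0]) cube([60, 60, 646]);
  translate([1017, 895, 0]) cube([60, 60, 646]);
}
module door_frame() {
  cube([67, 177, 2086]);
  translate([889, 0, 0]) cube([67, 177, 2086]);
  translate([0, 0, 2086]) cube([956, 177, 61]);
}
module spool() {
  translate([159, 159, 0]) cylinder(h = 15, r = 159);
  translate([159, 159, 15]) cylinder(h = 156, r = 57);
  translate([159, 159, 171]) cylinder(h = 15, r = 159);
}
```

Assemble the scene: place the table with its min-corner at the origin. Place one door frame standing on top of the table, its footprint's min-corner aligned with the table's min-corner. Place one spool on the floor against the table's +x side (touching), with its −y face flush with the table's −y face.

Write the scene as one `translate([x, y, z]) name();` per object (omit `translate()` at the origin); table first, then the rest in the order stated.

table();
translate([0, 0, 687]) door_frame();
translate([1098, 0, 0]) spool();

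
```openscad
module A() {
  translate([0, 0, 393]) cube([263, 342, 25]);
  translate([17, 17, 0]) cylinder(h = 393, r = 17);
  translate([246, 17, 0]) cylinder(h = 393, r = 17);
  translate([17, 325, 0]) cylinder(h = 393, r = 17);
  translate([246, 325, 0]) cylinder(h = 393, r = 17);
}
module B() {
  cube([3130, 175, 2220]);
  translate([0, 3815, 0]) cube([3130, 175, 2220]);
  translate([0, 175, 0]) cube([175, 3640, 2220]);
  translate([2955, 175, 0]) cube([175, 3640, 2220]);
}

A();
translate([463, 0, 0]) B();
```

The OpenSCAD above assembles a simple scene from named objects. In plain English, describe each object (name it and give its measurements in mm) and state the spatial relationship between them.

A is a four-legged stool. The seat is 263×342 mm, 25 mm thick, top at z = 418 mm. It stands on four round legs, each 34 mm in diameter, from z = 0 to the seat underside, each leg's axis is inset half a diameter from the nearest pair of seat edges (so the leg's bounding box is flush with the corner).

B is a box-shaped house frame (walls only): outside footprint 3130×3990 mm, wall height 2220 mm, wall thickness 175 mm. The two y-facing walls run the full x-width; the two x-facing walls fit between the inner faces of the y-facing walls.

The house frame is on the floor beside the stool on its +x side.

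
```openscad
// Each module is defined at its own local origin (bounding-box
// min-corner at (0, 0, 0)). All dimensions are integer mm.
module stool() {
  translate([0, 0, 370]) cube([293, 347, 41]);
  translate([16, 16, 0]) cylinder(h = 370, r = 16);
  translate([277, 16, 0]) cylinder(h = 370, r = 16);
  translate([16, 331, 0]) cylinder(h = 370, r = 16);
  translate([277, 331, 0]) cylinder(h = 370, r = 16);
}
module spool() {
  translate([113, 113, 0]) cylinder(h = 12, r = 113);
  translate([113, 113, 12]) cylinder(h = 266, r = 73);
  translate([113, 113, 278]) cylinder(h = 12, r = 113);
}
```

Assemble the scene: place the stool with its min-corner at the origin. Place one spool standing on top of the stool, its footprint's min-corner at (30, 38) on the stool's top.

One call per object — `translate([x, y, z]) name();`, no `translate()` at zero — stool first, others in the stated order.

stool();
translate([30, 38, 411]) spool();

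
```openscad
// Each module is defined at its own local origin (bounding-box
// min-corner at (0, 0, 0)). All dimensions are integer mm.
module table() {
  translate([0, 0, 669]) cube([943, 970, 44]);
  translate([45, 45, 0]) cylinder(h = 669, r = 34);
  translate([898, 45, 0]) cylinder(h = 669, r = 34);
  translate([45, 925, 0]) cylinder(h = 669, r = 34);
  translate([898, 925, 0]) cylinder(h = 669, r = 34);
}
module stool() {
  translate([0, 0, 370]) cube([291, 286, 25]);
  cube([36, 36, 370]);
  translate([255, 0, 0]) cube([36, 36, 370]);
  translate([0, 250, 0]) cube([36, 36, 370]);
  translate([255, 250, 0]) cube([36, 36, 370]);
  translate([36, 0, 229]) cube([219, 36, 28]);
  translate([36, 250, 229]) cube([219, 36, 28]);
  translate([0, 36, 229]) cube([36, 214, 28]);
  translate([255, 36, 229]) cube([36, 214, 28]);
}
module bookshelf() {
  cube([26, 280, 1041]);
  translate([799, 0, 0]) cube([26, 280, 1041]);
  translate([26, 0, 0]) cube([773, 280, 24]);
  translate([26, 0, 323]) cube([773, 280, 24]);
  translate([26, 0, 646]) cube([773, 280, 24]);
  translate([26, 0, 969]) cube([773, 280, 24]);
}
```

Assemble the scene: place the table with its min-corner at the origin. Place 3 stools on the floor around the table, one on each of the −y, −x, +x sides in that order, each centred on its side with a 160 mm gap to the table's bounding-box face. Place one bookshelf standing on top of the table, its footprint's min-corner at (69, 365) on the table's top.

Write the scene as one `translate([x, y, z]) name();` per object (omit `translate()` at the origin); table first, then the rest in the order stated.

table();
translate([326, -446, 0]) stool();
translate([-451, 342, 0]) stool();
translate([1103, 342, 0]) stool();
translate([69, 365, 713]) bookshelf();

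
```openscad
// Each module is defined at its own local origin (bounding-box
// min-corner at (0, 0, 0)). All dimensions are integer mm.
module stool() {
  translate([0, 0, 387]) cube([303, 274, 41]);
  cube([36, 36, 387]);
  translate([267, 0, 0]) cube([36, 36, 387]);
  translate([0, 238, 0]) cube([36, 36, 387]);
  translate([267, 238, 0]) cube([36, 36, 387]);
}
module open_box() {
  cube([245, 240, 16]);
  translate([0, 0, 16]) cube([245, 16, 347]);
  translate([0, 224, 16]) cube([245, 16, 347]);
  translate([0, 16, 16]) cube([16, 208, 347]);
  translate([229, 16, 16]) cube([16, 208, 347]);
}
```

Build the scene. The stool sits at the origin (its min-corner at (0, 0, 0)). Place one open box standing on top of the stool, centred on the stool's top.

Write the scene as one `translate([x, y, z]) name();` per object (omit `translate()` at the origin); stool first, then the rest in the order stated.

stool();
translate([29, 17, 428]) open_box();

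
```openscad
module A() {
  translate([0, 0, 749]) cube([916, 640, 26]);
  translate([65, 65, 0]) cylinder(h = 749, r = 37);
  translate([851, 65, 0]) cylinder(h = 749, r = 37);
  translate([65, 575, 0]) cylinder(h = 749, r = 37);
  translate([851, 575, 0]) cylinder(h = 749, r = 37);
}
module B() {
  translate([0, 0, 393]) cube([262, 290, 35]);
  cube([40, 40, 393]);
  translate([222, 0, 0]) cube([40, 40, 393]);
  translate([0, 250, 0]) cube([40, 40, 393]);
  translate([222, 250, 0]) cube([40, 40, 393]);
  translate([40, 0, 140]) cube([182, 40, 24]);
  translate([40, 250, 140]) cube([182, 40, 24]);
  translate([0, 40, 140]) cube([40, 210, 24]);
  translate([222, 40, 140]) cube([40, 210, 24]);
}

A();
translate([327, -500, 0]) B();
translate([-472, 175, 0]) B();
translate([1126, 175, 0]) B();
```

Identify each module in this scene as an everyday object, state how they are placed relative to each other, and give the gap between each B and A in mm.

Each stool's nearest face is 210 mm from the table's bounding box.

A is a table. B is a stool. Three stools sit around the table at the −y, −x, +x sides. The gap between each stool and the table is 210 mm.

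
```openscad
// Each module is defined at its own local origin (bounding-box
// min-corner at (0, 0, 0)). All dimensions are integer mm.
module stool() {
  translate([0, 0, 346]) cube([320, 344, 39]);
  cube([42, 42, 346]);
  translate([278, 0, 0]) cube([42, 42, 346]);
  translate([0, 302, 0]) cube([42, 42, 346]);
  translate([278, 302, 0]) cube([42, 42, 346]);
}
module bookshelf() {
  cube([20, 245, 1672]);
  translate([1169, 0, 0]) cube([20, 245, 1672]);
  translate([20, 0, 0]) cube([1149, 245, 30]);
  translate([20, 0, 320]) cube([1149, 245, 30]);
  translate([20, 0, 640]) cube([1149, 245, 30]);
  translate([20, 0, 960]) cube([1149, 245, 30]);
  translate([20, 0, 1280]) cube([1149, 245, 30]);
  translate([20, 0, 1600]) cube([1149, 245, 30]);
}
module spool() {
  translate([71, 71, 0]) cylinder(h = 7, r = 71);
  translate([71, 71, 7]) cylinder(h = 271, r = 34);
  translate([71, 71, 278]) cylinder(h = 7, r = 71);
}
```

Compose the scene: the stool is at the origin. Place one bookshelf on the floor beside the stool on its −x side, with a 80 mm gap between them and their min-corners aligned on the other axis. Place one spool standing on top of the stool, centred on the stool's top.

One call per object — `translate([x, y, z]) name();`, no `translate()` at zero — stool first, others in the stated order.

stool();
translate([-1269, 0, 0]) bookshelf();
translate([89, 101, 385]) spool();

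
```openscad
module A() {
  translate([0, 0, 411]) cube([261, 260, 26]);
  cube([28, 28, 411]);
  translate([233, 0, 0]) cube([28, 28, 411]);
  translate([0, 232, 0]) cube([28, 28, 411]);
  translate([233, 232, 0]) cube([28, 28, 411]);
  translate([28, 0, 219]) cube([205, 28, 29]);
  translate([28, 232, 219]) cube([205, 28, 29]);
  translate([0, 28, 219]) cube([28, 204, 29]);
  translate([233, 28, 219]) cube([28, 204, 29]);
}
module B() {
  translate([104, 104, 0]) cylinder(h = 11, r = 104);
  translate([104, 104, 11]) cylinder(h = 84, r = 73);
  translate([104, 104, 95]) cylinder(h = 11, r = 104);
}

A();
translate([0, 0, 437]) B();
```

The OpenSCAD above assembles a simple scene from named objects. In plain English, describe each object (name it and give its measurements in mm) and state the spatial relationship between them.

A is a four-legged stool. The seat is a 261×260×26 mm slab whose top surface is at z = 437 mm; four square legs, each 28×28 mm in cross-section, run from the floor (z = 0) to the underside of the seat, each flush with a corner of the seat. Four stretchers, 28 mm wide and 29 mm tall, connect adjacent legs with their undersides at z = 219 mm, each running between the inner faces of the legs it joins and aligned with the legs' outer faces on the other axis.

B is a spool: two coaxial disc flanges of radius 104 mm and thickness 11 mm, joined by a core cylinder of radius 73 mm and height 84 mm. The lower flange rests on z = 0 and the three cylinders share a vertical axis.

The spool is on top of the stool.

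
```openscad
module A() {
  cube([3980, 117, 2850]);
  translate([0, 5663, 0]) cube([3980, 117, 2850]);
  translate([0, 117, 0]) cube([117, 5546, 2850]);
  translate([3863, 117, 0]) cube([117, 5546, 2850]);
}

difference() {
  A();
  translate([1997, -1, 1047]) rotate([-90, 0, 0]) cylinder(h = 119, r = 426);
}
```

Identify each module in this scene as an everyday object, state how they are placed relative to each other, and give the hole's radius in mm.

The subtracted cylinder has r = 426 mm.

A is a house frame. The house frame has a circular hole through its front wall. The hole's radius is 426 mm.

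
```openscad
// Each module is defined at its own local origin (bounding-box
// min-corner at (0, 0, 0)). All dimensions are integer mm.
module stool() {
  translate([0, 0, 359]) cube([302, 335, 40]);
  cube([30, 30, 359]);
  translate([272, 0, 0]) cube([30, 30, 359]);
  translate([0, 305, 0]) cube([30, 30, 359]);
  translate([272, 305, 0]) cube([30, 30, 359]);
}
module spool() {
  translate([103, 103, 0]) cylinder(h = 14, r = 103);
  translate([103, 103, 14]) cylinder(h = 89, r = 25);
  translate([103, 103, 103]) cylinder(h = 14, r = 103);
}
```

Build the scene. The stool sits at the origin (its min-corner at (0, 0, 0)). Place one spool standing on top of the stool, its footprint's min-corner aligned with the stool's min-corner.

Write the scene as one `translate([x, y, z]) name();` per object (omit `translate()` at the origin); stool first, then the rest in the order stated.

stool();
translate([0, 0, 399]) spool();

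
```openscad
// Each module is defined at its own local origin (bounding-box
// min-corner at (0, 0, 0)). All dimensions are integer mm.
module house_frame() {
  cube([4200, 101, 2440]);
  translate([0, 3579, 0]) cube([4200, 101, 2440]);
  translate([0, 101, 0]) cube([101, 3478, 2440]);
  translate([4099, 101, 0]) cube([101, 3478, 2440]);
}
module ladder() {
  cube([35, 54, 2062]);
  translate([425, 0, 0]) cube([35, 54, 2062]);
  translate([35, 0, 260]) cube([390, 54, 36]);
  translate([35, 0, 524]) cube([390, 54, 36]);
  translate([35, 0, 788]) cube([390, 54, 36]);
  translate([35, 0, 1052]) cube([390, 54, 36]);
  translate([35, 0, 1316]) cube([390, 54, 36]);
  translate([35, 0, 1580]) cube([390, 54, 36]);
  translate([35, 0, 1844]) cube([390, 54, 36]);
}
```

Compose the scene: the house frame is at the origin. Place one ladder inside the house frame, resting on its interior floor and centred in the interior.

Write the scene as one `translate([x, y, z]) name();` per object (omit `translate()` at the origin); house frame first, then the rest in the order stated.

house_frame();
translate([1870, 1813, 0]) ladder();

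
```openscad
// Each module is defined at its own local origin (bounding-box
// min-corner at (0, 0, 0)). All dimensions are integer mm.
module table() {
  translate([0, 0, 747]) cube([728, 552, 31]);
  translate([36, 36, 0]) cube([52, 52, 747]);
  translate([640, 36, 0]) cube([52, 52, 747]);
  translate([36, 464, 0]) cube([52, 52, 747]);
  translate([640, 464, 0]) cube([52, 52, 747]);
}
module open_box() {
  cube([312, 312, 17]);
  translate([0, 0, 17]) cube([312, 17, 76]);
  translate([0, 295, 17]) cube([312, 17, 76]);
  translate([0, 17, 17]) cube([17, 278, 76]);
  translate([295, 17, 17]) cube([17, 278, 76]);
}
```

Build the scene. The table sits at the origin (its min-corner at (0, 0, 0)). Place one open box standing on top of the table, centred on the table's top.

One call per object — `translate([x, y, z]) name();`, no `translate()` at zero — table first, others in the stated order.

table();
translate([208, 120, 778]) open_box();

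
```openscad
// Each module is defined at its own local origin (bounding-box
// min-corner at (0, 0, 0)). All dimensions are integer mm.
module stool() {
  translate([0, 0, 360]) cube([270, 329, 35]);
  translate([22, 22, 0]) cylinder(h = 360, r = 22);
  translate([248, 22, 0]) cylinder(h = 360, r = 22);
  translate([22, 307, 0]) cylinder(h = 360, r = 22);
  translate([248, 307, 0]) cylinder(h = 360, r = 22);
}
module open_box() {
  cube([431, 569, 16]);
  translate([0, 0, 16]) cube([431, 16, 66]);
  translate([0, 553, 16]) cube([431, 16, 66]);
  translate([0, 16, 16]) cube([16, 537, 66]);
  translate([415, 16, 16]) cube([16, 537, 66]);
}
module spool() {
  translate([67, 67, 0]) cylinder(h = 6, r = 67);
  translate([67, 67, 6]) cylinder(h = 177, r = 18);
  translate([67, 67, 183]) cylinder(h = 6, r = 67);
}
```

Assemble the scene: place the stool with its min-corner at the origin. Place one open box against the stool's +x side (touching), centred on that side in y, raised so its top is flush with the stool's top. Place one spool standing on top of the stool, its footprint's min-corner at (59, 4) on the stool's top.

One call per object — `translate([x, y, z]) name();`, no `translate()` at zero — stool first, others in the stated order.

stool();
translate([270, -120, 313]) open_box();
translate([59, 4, 395]) spool();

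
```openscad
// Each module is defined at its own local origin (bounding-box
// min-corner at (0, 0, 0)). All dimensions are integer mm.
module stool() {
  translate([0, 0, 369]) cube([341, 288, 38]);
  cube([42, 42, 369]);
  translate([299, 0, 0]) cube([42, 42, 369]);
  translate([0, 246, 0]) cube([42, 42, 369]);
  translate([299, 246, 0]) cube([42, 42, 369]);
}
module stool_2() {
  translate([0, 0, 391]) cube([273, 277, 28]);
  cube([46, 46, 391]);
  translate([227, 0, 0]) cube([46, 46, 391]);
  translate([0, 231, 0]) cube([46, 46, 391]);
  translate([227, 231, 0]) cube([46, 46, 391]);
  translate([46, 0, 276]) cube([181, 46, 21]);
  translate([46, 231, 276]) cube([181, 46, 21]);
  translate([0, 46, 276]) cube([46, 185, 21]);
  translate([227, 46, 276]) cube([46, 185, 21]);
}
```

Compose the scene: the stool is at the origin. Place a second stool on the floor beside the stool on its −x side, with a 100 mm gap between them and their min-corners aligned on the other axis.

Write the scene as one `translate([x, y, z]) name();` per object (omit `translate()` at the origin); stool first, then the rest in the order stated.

stool();
translate([-373, 0, 0]) stool_2();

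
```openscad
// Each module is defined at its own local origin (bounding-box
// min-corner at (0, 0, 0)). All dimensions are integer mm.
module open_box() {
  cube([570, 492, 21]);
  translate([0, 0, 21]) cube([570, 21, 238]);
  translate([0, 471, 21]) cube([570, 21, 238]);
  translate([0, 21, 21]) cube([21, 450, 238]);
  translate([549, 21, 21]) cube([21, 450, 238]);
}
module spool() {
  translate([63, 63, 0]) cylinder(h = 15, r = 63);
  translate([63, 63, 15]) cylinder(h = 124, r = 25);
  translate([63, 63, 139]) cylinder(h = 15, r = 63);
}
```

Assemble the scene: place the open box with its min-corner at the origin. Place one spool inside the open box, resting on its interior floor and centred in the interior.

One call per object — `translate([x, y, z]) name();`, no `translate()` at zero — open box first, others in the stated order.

open_box();
translate([222, 183, 21]) spool();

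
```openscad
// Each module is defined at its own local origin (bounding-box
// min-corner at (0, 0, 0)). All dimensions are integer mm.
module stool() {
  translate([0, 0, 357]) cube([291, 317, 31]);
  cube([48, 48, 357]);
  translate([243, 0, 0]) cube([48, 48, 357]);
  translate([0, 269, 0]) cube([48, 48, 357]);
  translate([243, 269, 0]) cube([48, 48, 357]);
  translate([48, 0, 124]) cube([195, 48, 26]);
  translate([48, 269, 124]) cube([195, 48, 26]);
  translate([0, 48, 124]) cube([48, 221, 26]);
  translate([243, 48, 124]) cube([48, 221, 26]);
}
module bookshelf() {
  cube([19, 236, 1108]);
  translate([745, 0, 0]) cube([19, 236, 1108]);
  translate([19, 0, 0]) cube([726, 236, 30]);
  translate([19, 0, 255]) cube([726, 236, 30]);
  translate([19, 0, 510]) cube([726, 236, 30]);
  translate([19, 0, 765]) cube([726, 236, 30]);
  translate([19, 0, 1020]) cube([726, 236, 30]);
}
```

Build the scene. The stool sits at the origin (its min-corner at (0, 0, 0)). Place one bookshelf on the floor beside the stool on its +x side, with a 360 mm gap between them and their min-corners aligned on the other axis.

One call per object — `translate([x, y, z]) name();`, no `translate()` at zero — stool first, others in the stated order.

stool();
translate([651, 0, 0]) bookshelf();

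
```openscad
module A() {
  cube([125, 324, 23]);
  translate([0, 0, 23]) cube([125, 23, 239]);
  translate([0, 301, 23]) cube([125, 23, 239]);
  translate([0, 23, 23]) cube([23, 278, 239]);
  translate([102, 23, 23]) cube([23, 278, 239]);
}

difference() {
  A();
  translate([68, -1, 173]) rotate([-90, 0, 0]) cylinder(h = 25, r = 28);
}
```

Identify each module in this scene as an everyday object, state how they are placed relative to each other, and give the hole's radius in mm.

A is an open box. The open box has a circular hole through its front wall. The hole's radius is 28 mm.

The subtracted cylinder has r = 28 mm.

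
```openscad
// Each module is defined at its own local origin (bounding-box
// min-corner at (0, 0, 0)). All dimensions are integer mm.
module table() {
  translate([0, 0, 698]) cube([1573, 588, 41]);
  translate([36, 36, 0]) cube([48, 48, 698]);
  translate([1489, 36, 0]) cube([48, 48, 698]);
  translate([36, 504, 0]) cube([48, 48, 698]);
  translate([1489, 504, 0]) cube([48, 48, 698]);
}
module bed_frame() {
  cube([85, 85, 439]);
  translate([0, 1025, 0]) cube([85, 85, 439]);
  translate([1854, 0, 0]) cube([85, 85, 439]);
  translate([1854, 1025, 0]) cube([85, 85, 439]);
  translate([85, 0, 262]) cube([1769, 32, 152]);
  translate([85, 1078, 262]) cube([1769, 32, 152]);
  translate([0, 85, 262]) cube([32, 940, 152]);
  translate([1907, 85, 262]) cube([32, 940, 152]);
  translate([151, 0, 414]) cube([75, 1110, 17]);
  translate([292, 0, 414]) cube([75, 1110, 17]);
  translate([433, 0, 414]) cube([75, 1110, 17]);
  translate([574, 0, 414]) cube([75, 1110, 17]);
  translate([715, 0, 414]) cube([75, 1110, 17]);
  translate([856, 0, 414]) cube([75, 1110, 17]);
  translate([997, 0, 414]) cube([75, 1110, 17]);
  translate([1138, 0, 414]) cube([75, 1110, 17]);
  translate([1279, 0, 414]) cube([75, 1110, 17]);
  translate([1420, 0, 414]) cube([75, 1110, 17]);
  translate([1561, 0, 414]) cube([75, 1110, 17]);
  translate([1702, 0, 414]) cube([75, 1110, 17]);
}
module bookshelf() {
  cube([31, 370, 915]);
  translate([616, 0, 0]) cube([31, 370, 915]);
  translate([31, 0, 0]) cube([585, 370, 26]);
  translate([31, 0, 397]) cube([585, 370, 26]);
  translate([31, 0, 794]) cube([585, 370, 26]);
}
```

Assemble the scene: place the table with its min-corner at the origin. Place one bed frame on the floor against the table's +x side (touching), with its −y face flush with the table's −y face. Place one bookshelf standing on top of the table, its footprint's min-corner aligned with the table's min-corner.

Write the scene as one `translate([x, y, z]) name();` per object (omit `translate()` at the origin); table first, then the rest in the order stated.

table();
translate([1573, 0, 0]) bed_frame();
translate([0, 0, 739]) bookshelf();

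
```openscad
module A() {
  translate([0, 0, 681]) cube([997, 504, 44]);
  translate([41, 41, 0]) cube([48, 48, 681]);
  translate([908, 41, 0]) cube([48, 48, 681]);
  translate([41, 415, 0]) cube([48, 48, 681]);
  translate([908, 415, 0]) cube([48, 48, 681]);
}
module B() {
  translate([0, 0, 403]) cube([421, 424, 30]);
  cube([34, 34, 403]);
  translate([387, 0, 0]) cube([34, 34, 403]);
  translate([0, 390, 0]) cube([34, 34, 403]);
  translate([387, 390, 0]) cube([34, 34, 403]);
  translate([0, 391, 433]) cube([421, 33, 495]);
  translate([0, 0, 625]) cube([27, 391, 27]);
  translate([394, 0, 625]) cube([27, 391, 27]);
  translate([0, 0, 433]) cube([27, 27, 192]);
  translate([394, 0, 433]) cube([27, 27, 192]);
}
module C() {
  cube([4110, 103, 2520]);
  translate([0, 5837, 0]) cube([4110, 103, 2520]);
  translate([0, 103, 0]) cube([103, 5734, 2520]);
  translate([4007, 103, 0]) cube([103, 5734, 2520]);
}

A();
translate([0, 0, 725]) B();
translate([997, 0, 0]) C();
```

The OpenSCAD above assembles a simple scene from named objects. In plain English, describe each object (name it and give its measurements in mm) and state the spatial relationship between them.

A is a table with a 997×504 mm rectangular top, 44 mm thick, top surface at z = 725 mm, supported by four 48×48 mm square legs, each inset 41 mm from the nearest pair of top edges, running from the floor.

B is a chair. The seat is a 421×424×30 mm slab with its top at z = 433 mm, on four 34×34 mm corner legs (flush with the seat edges, standing on z = 0). A flat backrest 33 mm thick, 495 mm tall, spans the full seat width and rises from the seat top along its +y edge, rear face flush with the rear of the seat. Two armrests of 27×27 mm section run along each side from the seat's front edge to the front of the backrest, top faces 219 mm above the seat top and outer faces flush with the seat's x-edges; a 27×27 mm post under the front of each armrest stands on the seat at the front corner.

C is a box-shaped house frame (walls only): outside footprint 4110×5940 mm, wall height 2520 mm, wall thickness 103 mm. The two y-facing walls run the full x-width; the two x-facing walls fit between the inner faces of the y-facing walls.

The chair is on top of the table. The house frame is against the table's +x side, with their −y faces flush.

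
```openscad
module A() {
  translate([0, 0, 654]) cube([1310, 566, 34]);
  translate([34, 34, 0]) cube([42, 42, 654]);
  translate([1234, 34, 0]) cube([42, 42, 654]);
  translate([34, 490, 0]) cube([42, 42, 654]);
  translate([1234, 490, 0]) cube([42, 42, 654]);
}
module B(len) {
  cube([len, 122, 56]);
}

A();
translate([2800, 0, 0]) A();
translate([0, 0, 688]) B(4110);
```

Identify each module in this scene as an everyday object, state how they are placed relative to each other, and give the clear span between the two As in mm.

A is a table. B is a beam. A beam spans the tops of two tables. The clear span between the two tables is 1490 mm.

Second table starts at x = 2800; first ends at x = 1310; clear span = 2800 − 1310 = 1490 mm.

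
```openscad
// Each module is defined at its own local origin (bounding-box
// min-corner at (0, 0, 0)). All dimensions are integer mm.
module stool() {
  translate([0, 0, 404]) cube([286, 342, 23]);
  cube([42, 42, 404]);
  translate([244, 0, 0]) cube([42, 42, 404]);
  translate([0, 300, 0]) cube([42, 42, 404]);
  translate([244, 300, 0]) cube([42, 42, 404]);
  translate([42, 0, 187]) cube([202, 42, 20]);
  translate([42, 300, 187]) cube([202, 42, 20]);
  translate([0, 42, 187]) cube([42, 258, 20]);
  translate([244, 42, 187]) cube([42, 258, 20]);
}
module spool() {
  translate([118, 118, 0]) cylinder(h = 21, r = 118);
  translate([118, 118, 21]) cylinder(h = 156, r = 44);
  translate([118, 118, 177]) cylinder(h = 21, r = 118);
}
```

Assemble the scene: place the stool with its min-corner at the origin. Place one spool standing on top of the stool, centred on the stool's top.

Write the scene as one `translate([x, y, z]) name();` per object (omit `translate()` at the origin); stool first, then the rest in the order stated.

stool();
translate([25, 53, 427]) spool();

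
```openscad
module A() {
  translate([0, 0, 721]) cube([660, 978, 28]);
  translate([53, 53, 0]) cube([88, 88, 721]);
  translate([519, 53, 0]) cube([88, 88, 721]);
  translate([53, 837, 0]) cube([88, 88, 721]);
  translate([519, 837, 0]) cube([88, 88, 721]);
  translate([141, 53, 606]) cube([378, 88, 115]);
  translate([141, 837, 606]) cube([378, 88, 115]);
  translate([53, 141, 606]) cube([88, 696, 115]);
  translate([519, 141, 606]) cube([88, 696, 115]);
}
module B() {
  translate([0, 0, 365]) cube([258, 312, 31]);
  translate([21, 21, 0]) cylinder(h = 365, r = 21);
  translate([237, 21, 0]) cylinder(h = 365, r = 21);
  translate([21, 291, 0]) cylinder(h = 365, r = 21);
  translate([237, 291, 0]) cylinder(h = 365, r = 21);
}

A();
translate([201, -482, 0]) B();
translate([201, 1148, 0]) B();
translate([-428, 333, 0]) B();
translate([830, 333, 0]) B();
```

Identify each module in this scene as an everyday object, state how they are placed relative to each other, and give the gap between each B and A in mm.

Each stool's nearest face is 170 mm from the table's bounding box.

A is a table. B is a stool. Four stools sit around the table at the −y, +y, −x, +x sides. The gap between each stool and the table is 170 mm.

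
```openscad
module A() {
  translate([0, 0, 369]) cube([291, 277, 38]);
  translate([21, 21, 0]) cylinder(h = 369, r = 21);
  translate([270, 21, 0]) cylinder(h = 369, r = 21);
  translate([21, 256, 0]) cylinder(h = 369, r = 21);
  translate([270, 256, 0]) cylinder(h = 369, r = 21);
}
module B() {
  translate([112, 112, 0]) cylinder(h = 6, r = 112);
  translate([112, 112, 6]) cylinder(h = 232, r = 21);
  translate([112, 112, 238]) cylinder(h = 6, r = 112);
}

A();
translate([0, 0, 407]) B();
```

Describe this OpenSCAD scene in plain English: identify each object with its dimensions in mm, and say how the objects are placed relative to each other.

A is a four-legged stool. The seat is a 291×277×38 mm slab whose top surface is at z = 407 mm; four round legs, each 42 mm in diameter, run from the floor (z = 0) to the underside of the seat, each leg's axis is inset half a diameter from the nearest pair of seat edges (so the leg's bounding box is flush with the corner).

B is a spool: two coaxial disc flanges of radius 112 mm and thickness 6 mm, joined by a core cylinder of radius 21 mm and height 232 mm. The lower flange rests on z = 0 and the three cylinders share a vertical axis.

The spool is on top of the stool.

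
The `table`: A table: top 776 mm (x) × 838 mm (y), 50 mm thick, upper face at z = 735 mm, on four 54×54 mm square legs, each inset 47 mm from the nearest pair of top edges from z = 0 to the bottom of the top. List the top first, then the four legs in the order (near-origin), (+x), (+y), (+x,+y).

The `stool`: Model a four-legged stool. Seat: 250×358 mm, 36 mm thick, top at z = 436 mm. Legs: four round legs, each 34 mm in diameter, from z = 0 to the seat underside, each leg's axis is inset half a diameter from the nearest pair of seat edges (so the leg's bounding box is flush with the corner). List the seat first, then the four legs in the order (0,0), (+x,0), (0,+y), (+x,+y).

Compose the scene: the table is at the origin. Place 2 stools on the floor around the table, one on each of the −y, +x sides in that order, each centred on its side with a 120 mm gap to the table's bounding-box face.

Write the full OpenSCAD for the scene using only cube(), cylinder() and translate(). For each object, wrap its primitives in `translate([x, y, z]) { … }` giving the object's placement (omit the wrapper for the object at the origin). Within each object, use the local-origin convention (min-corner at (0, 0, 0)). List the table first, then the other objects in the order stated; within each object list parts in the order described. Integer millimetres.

translate([0, 0, 685]) cube([776, 838, 50]);
translate([47, 47, 0]) cube([54, 54, 685]);
translate([675, 47, 0]) cube([54, 54, 685]);
translate([47, 737, 0]) cube([54, 54, 685]);
translate([675, 737, 0]) cube([54, 54, 685]);
translate([263, -478, 0]) {
  translate([0, 0, 400]) cube([250, 358, 36]);
  translate([17, 17, 0]) cylinder(h = 400, r = 17);
  translate([233, 17, 0]) cylinder(h = 400, r = 17);
  translate([17, 341, 0]) cylinder(h = 400, r = 17);
  translate([233, 341, 0]) cylinder(h = 400, r = 17);
}
translate([896, 240, 0]) {
  translate([0, 0, 400]) cube([250, 358, 36]);
  translate([17, 17, 0]) cylinder(h = 400, r = 17);
  translate([233, 17, 0]) cylinder(h = 400, r = 17);
  translate([17, 341, 0]) cylinder(h = 400, r = 17);
  translate([233, 341, 0]) cylinder(h = 400, r = 17);
}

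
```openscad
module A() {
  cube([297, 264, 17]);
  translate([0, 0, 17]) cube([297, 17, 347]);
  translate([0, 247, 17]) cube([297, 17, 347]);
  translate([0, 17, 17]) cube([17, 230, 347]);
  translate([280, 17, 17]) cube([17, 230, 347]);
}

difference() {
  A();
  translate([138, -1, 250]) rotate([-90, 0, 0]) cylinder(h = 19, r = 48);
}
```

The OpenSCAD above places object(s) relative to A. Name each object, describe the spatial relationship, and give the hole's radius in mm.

A is an open box. The open box has a circular hole through its front wall. The hole's radius is 48 mm.

The subtracted cylinder has r = 48 mm.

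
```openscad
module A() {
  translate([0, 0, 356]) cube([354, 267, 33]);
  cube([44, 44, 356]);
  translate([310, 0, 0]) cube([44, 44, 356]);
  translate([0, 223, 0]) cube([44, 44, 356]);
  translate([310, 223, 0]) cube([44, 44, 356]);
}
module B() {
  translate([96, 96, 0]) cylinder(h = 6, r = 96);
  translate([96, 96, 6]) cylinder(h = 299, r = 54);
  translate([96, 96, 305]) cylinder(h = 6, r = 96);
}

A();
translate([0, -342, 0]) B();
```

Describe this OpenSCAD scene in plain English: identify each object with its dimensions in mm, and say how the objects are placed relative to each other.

A is a four-legged stool. The seat is 354×267 mm, 33 mm thick, top at z = 389 mm. It stands on four square legs, each 44×44 mm in cross-section, from z = 0 to the seat underside, each flush with a corner of the seat.

B is a spool: two coaxial disc flanges of radius 96 mm and thickness 6 mm, joined by a core cylinder of radius 54 mm and height 299 mm. The lower flange rests on z = 0 and the three cylinders share a vertical axis.

The spool is on the floor beside the stool on its −y side.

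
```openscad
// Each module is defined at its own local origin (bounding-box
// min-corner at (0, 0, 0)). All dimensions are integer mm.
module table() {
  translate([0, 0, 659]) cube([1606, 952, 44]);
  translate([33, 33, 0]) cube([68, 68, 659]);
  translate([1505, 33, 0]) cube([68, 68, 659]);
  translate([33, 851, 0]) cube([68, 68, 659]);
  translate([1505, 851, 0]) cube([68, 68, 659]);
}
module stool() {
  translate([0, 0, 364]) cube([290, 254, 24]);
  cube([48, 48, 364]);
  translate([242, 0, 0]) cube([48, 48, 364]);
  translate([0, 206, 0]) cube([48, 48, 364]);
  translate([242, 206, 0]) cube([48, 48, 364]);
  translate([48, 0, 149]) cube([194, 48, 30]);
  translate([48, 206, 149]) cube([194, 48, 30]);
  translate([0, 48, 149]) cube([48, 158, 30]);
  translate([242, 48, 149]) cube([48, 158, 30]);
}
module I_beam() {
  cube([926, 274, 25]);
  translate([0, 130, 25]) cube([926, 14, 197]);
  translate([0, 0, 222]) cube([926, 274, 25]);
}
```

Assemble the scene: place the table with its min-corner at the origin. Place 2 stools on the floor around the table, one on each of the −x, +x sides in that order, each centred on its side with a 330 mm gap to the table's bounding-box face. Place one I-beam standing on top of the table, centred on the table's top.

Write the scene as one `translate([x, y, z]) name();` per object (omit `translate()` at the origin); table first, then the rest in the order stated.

table();
translate([-620, 349, 0]) stool();
translate([1936, 349, 0]) stool();
translate([340, 339, 703]) I_beam();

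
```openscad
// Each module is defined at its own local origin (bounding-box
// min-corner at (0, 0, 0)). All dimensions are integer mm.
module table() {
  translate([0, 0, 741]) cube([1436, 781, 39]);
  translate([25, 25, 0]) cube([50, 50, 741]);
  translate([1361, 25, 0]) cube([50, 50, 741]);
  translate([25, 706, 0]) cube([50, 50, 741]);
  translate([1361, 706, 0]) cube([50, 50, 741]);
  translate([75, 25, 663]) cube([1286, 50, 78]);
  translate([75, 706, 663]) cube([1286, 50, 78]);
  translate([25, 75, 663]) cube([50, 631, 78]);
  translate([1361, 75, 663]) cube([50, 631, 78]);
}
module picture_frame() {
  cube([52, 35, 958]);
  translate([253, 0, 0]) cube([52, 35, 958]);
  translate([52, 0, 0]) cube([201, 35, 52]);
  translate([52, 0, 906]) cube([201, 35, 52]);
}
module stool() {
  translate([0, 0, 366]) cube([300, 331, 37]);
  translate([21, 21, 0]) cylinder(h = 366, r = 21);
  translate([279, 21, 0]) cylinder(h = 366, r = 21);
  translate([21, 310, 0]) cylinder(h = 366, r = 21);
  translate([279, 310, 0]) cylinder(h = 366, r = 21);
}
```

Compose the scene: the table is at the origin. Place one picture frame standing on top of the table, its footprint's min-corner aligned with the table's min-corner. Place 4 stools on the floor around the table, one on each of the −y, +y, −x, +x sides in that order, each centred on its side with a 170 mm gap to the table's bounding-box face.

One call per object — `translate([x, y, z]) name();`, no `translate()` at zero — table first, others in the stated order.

table();
translate([0, 0, 780]) picture_frame();
translate([568, -501, 0]) stool();
translate([568, 951, 0]) stool();
translate([-470, 225, 0]) stool();
translate([1606, 225, 0]) stool();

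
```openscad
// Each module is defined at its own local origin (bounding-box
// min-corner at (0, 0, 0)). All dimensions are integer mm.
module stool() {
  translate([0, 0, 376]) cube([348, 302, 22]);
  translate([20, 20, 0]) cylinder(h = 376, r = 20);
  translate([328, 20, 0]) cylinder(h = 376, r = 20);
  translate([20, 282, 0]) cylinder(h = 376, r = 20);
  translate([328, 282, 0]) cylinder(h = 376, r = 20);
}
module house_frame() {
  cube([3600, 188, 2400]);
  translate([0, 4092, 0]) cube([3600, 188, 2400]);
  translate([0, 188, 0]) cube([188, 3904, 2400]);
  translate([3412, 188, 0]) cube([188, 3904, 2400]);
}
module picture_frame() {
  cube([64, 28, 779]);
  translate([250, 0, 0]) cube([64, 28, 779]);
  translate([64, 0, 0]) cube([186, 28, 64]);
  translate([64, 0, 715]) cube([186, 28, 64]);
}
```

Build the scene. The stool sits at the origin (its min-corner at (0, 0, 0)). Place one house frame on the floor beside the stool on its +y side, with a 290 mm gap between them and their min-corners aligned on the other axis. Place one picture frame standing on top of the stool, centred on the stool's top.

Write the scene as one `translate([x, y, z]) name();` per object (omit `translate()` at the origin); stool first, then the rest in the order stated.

stool();
translate([0, 592, 0]) house_frame();
translate([17, 137, 398]) picture_frame();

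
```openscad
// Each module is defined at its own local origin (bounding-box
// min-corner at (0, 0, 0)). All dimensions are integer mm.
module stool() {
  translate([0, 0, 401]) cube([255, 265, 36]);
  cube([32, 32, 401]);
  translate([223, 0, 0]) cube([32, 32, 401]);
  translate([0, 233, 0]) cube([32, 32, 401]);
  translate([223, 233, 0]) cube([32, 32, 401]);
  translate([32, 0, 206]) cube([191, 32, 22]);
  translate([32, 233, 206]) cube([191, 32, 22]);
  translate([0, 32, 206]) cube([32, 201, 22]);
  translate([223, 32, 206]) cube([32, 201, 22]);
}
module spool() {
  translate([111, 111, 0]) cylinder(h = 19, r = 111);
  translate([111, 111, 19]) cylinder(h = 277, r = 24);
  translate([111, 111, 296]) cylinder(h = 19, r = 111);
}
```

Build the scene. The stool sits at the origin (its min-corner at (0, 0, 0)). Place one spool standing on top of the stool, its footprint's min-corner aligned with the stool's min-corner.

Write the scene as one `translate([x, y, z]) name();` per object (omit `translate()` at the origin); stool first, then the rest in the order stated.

stool();
translate([0, 0, 437]) spool();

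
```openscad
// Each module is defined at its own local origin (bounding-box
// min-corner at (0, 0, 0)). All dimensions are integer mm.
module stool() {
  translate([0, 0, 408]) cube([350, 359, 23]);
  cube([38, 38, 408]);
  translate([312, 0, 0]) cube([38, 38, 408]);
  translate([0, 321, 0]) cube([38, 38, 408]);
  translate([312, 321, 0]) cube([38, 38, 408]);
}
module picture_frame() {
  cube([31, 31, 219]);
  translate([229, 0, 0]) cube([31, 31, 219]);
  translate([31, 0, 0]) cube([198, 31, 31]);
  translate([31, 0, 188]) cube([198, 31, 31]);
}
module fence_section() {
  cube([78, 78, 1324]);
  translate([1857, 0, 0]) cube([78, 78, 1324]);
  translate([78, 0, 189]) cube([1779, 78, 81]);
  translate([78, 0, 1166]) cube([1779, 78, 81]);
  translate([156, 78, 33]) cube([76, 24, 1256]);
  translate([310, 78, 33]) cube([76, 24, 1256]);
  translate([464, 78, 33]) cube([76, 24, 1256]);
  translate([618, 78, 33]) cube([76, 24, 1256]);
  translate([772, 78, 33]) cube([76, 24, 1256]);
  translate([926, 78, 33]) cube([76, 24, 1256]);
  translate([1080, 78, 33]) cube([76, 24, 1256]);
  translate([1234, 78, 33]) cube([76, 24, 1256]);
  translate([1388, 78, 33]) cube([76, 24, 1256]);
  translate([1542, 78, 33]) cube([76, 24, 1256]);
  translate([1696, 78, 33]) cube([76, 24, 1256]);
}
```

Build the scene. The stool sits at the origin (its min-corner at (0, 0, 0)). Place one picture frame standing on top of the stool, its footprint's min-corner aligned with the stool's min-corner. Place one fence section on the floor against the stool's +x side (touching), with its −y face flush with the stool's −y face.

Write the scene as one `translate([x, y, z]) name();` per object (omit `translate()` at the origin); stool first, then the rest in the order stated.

stool();
translate([0, 0, 431]) picture_frame();
translate([350, 0, 0]) fence_section();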